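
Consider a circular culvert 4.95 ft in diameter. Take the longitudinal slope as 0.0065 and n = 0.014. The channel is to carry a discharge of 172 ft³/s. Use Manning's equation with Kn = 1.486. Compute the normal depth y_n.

Manning's equation rearranged: A R^(2/3) = nQ / (1.486·√S) = 0.014 × 172 / (1.486 × √0.0065) = 20.1.
Try y = 2.72 ft: A R^(2/3) = 12.97 — short.
Try y = 3.69 ft: A R^(2/3) = 20.08 — matches.

y_n = 3.69 ft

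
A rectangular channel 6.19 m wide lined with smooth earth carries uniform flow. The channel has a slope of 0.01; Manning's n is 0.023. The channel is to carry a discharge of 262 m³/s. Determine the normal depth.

Manning's equation rearranged: A R^(2/3) = nQ / (1·√S) = 0.023 × 262 / (√0.01) = 60.26.
Try y = 7.29 m: A R^(2/3) = 75.7 — high.
Try y = 4.56 m: A R^(2/3) = 42.44 — low.
Try y = 6.04 m: A R^(2/3) = 60.26 — ≈ 60.26.

y_n = 6.04 m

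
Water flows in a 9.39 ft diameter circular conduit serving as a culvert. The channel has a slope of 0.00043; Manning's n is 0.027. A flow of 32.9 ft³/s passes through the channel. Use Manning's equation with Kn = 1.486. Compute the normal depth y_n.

y_n = 3.1 ft

Manning's equation rearranged: A R^(2/3) = nQ / (1.486·√S) = 0.027 × 32.9 / (1.486 × √0.00043) = 28.83.
At y = 2.72 ft: A R^(2/3) = 22.38 — low.
At y = 3.84 ft: A R^(2/3) = 42.92 — high.
At y = 3.1 ft: A R^(2/3) = 28.79 — matches.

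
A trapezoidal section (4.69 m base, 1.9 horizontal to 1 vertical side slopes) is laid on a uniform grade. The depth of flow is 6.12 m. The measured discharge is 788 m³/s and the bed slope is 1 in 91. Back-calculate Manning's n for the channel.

n = 0.029

With bottom width b = 4.69 m and side slope z = 1.9: A = (b + zy)y = (4.69 + 1.9×6.12)×6.12 = 99.87 m²; P = b + 2y√(1+z²) = 4.69 + 2×6.12×2.147 = 30.97 m.
Hydraulic radius R = A/P = 99.87/30.97 = 3.225 m.
Rearranging Manning's equation: n = (1/Q) A R^(2/3) S^(1/2) = (1/788) × 99.87 × 3.225^(2/3) × √0.01099 = 0.029.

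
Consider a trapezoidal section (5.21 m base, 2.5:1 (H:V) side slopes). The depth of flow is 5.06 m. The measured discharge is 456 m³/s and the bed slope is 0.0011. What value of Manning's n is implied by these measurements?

n = 0.013

With bottom width b = 5.21 m and side slope z = 2.5: A = (b + zy)y = (5.21 + 2.5×5.06)×5.06 = 90.37 m²; P = b + 2y√(1+z²) = 5.21 + 2×5.06×2.693 = 32.46 m.
Hydraulic radius R = A/P = 90.37/32.46 = 2.784 m.
Rearranging Manning's equation: n = (1/Q) A R^(2/3) S^(1/2) = (1/456) × 90.37 × 2.784^(2/3) × √0.0011 = 0.013.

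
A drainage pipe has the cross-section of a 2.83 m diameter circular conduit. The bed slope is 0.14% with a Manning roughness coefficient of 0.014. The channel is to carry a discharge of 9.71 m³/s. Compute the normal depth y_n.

Manning's equation rearranged: A R^(2/3) = nQ / (1·√S) = 0.014 × 9.71 / (√0.0014) = 3.633.
Try y = 1.48 m: A R^(2/3) = 2.693 — too small.
Try y = 2.21 m: A R^(2/3) = 4.763 — too large.
Try y = 1.79 m: A R^(2/3) = 3.632 — close enough.

y_n = 1.79 m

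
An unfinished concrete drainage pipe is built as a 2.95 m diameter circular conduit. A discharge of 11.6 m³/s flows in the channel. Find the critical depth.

y_c = 1.48 m

At critical depth, Q² T / (g A³) = 1, i.e. A³/T = Q²/g = 11.6²/9.81 = 13.72.
Trying y = 1.72 m: A³/T = 24.34 — over.
Trying y = 1.3 m: A³/T = 8.347 — short.
Trying y = 1.48 m: A³/T = 13.71 — matches.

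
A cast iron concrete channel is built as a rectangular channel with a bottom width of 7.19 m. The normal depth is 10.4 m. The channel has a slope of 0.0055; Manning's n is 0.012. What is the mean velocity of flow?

Flow area A = b·y = 7.19 × 10.4 = 74.78 m². Wetted perimeter P = b + 2y = 7.19 + 2×10.4 = 27.99 m.
Hydraulic radius R = A/P = 74.78/27.99 = 2.672 m.
From Manning's equation, V = (1/n) R^(2/3) S^(1/2) = (1/0.012) × 2.672^(2/3) × 0.0055^(1/2) = 11.9 m/s.

V = 11.9 m/s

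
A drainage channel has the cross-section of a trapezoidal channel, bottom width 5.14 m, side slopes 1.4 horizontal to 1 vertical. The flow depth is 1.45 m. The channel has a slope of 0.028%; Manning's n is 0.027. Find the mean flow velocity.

With bottom width b = 5.14 m and side slope z = 1.4: A = (b + zy)y = (5.14 + 1.4×1.45)×1.45 = 10.4 m²; P = b + 2y√(1+z²) = 5.14 + 2×1.45×1.72 = 10.13 m.
Hydraulic radius R = A/P = 10.4/10.13 = 1.026 m.
From Manning's equation, V = (1/n) R^(2/3) S^(1/2) = (1/0.027) × 1.026^(2/3) × 0.00028^(1/2) = 0.631 m/s.

V = 0.631 m/s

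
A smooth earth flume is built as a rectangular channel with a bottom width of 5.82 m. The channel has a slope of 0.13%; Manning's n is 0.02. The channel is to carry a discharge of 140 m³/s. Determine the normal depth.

Manning's equation rearranged: A R^(2/3) = nQ / (1·√S) = 0.02 × 140 / (√0.0013) = 77.66.
Try y = 5.89 m: A R^(2/3) = 53.46 — too small.
Try y = 10.2 m: A R^(2/3) = 102.4 — too large.
Try y = 8.04 m: A R^(2/3) = 77.63 — close enough.

y_n = 8.04 m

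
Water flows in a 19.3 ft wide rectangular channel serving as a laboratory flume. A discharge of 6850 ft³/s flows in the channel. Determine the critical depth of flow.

For a rectangular channel, critical depth y_c = (q²/g)^(1/3) where q = Q/b = 6850/19.3 = 354.9 ft²/s.
So y_c = (354.9²/32.2)^(1/3) = 15.8 ft.

y_c = 15.8 ft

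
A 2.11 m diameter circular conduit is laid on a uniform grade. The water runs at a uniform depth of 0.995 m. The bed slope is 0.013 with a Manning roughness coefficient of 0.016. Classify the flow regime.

supercritical

For a circular section of diameter D = 2.11 m at depth y = 0.995 m, the central angle is θ = 2 arccos(1 − 2y/D) = 3.028 rad. Then A = (D²/8)(θ − sin θ) = 1.622 m² and P = Dθ/2 = 3.194 m.
Hydraulic radius R = A/P = 1.622/3.194 = 0.5077 m.
V = (1/n) R^(2/3) √S = (1/0.016) × 0.5077^(2/3) × √0.013 = 4.535 m/s. Hydraulic depth D_h = A/T = 1.622/2.107 = 0.7699 m.
Froude number Fr = V/√(g·D_h) = 4.535/√(9.81×0.7699) = 1.65, which is greater than 1, so the flow is supercritical.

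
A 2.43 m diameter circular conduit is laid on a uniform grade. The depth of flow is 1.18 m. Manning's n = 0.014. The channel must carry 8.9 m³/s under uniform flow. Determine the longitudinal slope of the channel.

S = 0.0062

For a circular section of diameter D = 2.43 m at depth y = 1.18 m, the central angle is θ = 2 arccos(1 − 2y/D) = 3.084 rad. Then A = (D²/8)(θ − sin θ) = 2.234 m² and P = Dθ/2 = 3.747 m.
Hydraulic radius R = A/P = 2.234/3.747 = 0.5962 m.
From Manning's equation, S = [nQ / (1 A R^(2/3))]² = [0.014 × 8.9 / (1 × 2.234 × 0.5962^(2/3))]² = 0.0062.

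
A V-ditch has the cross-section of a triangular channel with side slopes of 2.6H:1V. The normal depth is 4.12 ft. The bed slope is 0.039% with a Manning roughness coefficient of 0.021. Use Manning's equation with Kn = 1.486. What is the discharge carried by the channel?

Q = 95.4 ft³/s

For a triangular section with side slope z = 2.6: A = zy² = 2.6×4.12² = 44.13 ft²; P = 2y√(1+z²) = 2×4.12×2.786 = 22.95 ft.
Hydraulic radius R = A/P = 44.13/22.95 = 1.923 ft.
Manning's equation: Q = (1.486/n) A R^(2/3) S^(1/2) = (1.486/0.021) × 44.13 × 1.923^(2/3) × 0.00039^(1/2) = 95.4 ft³/s.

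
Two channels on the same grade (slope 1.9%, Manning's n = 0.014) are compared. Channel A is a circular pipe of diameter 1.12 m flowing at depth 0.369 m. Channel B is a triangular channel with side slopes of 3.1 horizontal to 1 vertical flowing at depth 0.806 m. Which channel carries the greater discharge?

channel B

Channel A: For a circular section of diameter D = 1.12 m at depth y = 0.369 m, the central angle is θ = 2 arccos(1 − 2y/D) = 2.445 rad. Then A = (D²/8)(θ − sin θ) = 0.2829 m² and P = Dθ/2 = 1.369 m. Hydraulic radius R = A/P = 0.2829/1.369 = 0.2066 m. Q_A = (1/0.014)·0.2829·0.2066^(2/3)·√0.019 = 0.9734 m³/s.
Channel B: For a triangular section with side slope z = 3.1: A = zy² = 3.1×0.806² = 2.014 m²; P = 2y√(1+z²) = 2×0.806×3.257 = 5.251 m. Hydraulic radius R = A/P = 2.014/5.251 = 0.3835 m. Q_B = (1/0.014)·2.014·0.3835^(2/3)·√0.019 = 10.47 m³/s.
Q_A = 0.9734 m³/s vs Q_B = 10.47 m³/s, so channel B carries more.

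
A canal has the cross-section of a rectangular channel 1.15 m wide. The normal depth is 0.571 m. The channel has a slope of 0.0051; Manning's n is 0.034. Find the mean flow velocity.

V = 0.913 m/s

Flow area A = b·y = 1.15 × 0.571 = 0.6566 m². Wetted perimeter P = b + 2y = 1.15 + 2×0.571 = 2.292 m.
Hydraulic radius R = A/P = 0.6566/2.292 = 0.2865 m.
From Manning's equation, V = (1/n) R^(2/3) S^(1/2) = (1/0.034) × 0.2865^(2/3) × 0.0051^(1/2) = 0.913 m/s.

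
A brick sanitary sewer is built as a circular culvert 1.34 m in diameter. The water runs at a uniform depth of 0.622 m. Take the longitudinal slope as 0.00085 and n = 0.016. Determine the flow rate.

For a circular section of diameter D = 1.34 m at depth y = 0.622 m, the central angle is θ = 2 arccos(1 − 2y/D) = 2.998 rad. Then A = (D²/8)(θ − sin θ) = 0.6409 m² and P = Dθ/2 = 2.009 m.
Hydraulic radius R = A/P = 0.6409/2.009 = 0.319 m.
Manning's equation: Q = (1/n) A R^(2/3) S^(1/2) = (1/0.016) × 0.6409 × 0.319^(2/3) × 0.00085^(1/2) = 0.545 m³/s.

Q = 0.545 m³/s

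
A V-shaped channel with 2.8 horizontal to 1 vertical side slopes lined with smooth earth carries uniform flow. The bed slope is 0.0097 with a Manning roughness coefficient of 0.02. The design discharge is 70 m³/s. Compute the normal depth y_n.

y_n = 2.22 m

Manning's equation rearranged: A R^(2/3) = nQ / (1·√S) = 0.02 × 70 / (√0.0097) = 14.21.
At y = 1.64 m: A R^(2/3) = 6.339 — too small.
At y = 2.55 m: A R^(2/3) = 20.57 — too large.
At y = 2.22 m: A R^(2/3) = 14.21 — close enough.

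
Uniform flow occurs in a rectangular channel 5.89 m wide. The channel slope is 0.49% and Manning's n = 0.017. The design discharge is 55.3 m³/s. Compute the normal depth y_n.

Manning's equation rearranged: A R^(2/3) = nQ / (1·√S) = 0.017 × 55.3 / (√0.0049) = 13.43.
Trying y = 1.68 m: A R^(2/3) = 10.35 — too small.
Trying y = 2.02 m: A R^(2/3) = 13.42 — ≈ 13.43.

y_n = 2.02 m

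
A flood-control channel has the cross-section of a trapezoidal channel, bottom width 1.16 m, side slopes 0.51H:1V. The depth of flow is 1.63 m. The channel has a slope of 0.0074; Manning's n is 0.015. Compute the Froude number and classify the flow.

With bottom width b = 1.16 m and side slope z = 0.51: A = (b + zy)y = (1.16 + 0.51×1.63)×1.63 = 3.246 m²; P = b + 2y√(1+z²) = 1.16 + 2×1.63×1.123 = 4.819 m.
Hydraulic radius R = A/P = 3.246/4.819 = 0.6735 m.
V = (1/n) R^(2/3) √S = (1/0.015) × 0.6735^(2/3) × √0.0074 = 4.406 m/s. Hydraulic depth D_h = A/T = 3.246/2.823 = 1.15 m.
Froude number Fr = V/√(g·D_h) = 4.406/√(9.81×1.15) = 1.31, which is greater than 1, so the flow is supercritical.

supercritical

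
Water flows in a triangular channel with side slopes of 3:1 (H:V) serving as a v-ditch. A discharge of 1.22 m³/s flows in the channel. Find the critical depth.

At critical depth, Q² T / (g A³) = 1, i.e. A³/T = Q²/g = 1.22²/9.81 = 0.1517.
Try y = 0.374 m: A³/T = 0.03293 — low.
Try y = 0.64 m: A³/T = 0.4832 — high.
Try y = 0.508 m: A³/T = 0.1522 — matches.

y_c = 0.508 m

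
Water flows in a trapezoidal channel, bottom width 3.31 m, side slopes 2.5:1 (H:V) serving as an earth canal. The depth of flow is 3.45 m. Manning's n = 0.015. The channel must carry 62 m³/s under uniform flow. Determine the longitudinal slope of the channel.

With bottom width b = 3.31 m and side slope z = 2.5: A = (b + zy)y = (3.31 + 2.5×3.45)×3.45 = 41.18 m²; P = b + 2y√(1+z²) = 3.31 + 2×3.45×2.693 = 21.89 m.
Hydraulic radius R = A/P = 41.18/21.89 = 1.881 m.
From Manning's equation, S = [nQ / (1 A R^(2/3))]² = [0.015 × 62 / (1 × 41.18 × 1.881^(2/3))]² = 0.00022.

S = 0.00022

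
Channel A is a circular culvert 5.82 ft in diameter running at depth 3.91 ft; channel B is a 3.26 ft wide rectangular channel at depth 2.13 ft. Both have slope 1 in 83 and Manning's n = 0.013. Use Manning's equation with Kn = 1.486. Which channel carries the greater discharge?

channel A

Channel A: For a circular section of diameter D = 5.82 ft at depth y = 3.91 ft, the central angle is θ = 2 arccos(1 − 2y/D) = 3.843 rad. Then A = (D²/8)(θ − sin θ) = 19 ft² and P = Dθ/2 = 11.18 ft. Hydraulic radius R = A/P = 19/11.18 = 1.699 ft. Q_A = (1.486/0.013)·19·1.699^(2/3)·√0.01205 = 339.6 ft³/s.
Channel B: Flow area A = b·y = 3.26 × 2.13 = 6.944 ft². Wetted perimeter P = b + 2y = 3.26 + 2×2.13 = 7.52 ft. Hydraulic radius R = A/P = 6.944/7.52 = 0.9234 ft. Q_B = (1.486/0.013)·6.944·0.9234^(2/3)·√0.01205 = 82.61 ft³/s.
Q_A = 339.6 ft³/s vs Q_B = 82.61 ft³/s, so channel A carries more.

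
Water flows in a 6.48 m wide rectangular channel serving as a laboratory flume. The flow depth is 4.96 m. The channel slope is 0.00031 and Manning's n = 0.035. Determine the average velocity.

Flow area A = b·y = 6.48 × 4.96 = 32.14 m². Wetted perimeter P = b + 2y = 6.48 + 2×4.96 = 16.4 m.
Hydraulic radius R = A/P = 32.14/16.4 = 1.96 m.
From Manning's equation, V = (1/n) R^(2/3) S^(1/2) = (1/0.035) × 1.96^(2/3) × 0.00031^(1/2) = 0.788 m/s.

V = 0.788 m/s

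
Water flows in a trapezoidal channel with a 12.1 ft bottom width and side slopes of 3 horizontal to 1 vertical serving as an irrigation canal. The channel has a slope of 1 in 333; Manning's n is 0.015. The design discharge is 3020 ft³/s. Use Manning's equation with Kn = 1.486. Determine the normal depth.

Manning's equation rearranged: A R^(2/3) = nQ / (1.486·√S) = 0.015 × 3020 / (1.486 × √0.003003) = 556.3.
Trying y = 8.04 ft: A R^(2/3) = 808.5 — over.
Trying y = 5.26 ft: A R^(2/3) = 320.6 — short.
Trying y = 6.79 ft: A R^(2/3) = 556.1 — close enough.

y_n = 6.79 ft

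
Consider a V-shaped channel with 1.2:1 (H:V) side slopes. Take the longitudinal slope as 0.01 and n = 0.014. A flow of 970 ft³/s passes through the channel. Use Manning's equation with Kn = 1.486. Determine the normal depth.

y_n = 6.45 ft

Manning's equation rearranged: A R^(2/3) = nQ / (1.486·√S) = 0.014 × 970 / (1.486 × √0.01) = 91.39.
Try y = 7.57 ft: A R^(2/3) = 140.1 — over.
Try y = 4.96 ft: A R^(2/3) = 45.37 — short.
Try y = 6.45 ft: A R^(2/3) = 91.41 — ≈ 91.39.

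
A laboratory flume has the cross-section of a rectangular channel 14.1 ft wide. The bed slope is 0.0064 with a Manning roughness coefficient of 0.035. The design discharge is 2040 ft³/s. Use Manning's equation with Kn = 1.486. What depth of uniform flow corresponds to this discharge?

y_n = 15 ft

Manning's equation rearranged: A R^(2/3) = nQ / (1.486·√S) = 0.035 × 2040 / (1.486 × √0.0064) = 600.6.
Try y = 18.3 ft: A R^(2/3) = 763.4 — too large.
Try y = 10.6 ft: A R^(2/3) = 391.2 — too small.
Try y = 15 ft: A R^(2/3) = 601.5 — close enough.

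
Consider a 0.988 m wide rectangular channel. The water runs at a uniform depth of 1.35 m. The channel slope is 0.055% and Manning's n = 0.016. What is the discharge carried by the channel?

Flow area A = b·y = 0.988 × 1.35 = 1.334 m². Wetted perimeter P = b + 2y = 0.988 + 2×1.35 = 3.688 m.
Hydraulic radius R = A/P = 1.334/3.688 = 0.3617 m.
Manning's equation: Q = (1/n) A R^(2/3) S^(1/2) = (1/0.016) × 1.334 × 0.3617^(2/3) × 0.00055^(1/2) = 0.992 m³/s.

Q = 0.992 m³/s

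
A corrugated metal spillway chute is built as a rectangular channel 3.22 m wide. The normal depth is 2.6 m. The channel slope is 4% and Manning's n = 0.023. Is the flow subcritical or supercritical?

supercritical

Flow area A = b·y = 3.22 × 2.6 = 8.372 m². Wetted perimeter P = b + 2y = 3.22 + 2×2.6 = 8.42 m.
Hydraulic radius R = A/P = 8.372/8.42 = 0.9943 m.
V = (1/n) R^(2/3) √S = (1/0.023) × 0.9943^(2/3) × √0.04 = 8.663 m/s. Hydraulic depth D_h = A/T = 8.372/3.22 = 2.6 m.
Froude number Fr = V/√(g·D_h) = 8.663/√(9.81×2.6) = 1.72, which is greater than 1, so the flow is supercritical.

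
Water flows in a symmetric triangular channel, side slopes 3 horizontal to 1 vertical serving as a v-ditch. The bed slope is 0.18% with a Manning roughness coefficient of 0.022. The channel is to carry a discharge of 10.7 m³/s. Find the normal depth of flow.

Manning's equation rearranged: A R^(2/3) = nQ / (1·√S) = 0.022 × 10.7 / (√0.0018) = 5.548.
Try y = 1.64 m: A R^(2/3) = 6.825 — too large.
Try y = 1.22 m: A R^(2/3) = 3.101 — too small.
Try y = 1.52 m: A R^(2/3) = 5.573 — ≈ 5.548.

y_n = 1.52 m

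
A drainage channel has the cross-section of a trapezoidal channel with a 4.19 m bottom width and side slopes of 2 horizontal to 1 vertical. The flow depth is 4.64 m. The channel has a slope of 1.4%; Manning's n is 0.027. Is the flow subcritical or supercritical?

supercritical

With bottom width b = 4.19 m and side slope z = 2: A = (b + zy)y = (4.19 + 2×4.64)×4.64 = 62.5 m²; P = b + 2y√(1+z²) = 4.19 + 2×4.64×2.236 = 24.94 m.
Hydraulic radius R = A/P = 62.5/24.94 = 2.506 m.
V = (1/n) R^(2/3) √S = (1/0.027) × 2.506^(2/3) × √0.014 = 8.085 m/s. Hydraulic depth D_h = A/T = 62.5/22.75 = 2.747 m.
Froude number Fr = V/√(g·D_h) = 8.085/√(9.81×2.747) = 1.56, which is greater than 1, so the flow is supercritical.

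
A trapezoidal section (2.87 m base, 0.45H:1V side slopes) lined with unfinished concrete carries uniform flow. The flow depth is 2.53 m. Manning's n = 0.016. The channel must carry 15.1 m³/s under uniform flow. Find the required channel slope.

S = 0.000443

With bottom width b = 2.87 m and side slope z = 0.45: A = (b + zy)y = (2.87 + 0.45×2.53)×2.53 = 10.14 m²; P = b + 2y√(1+z²) = 2.87 + 2×2.53×1.097 = 8.419 m.
Hydraulic radius R = A/P = 10.14/8.419 = 1.205 m.
From Manning's equation, S = [nQ / (1 A R^(2/3))]² = [0.016 × 15.1 / (1 × 10.14 × 1.205^(2/3))]² = 0.000443.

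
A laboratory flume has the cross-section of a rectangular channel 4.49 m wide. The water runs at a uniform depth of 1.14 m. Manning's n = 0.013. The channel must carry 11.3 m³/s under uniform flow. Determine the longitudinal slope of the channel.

Flow area A = b·y = 4.49 × 1.14 = 5.119 m². Wetted perimeter P = b + 2y = 4.49 + 2×1.14 = 6.77 m.
Hydraulic radius R = A/P = 5.119/6.77 = 0.7561 m.
From Manning's equation, S = [nQ / (1 A R^(2/3))]² = [0.013 × 11.3 / (1 × 5.119 × 0.7561^(2/3))]² = 0.0012.

S = 0.0012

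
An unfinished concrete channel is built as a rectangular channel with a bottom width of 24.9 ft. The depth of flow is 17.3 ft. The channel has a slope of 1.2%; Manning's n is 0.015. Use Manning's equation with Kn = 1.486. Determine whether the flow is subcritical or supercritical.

Flow area A = b·y = 24.9 × 17.3 = 430.8 ft². Wetted perimeter P = b + 2y = 24.9 + 2×17.3 = 59.5 ft.
Hydraulic radius R = A/P = 430.8/59.5 = 7.24 ft.
V = (1.486/n) R^(2/3) √S = (1.486/0.015) × 7.24^(2/3) × √0.012 = 40.61 ft/s. Hydraulic depth D_h = A/T = 430.8/24.9 = 17.3 ft.
Froude number Fr = V/√(g·D_h) = 40.61/√(32.2×17.3) = 1.72, which is greater than 1, so the flow is supercritical.

supercritical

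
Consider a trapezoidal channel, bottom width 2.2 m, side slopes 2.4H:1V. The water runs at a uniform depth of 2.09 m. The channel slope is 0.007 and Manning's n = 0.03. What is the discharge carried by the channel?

With bottom width b = 2.2 m and side slope z = 2.4: A = (b + zy)y = (2.2 + 2.4×2.09)×2.09 = 15.08 m²; P = b + 2y√(1+z²) = 2.2 + 2×2.09×2.6 = 13.07 m.
Hydraulic radius R = A/P = 15.08/13.07 = 1.154 m.
Manning's equation: Q = (1/n) A R^(2/3) S^(1/2) = (1/0.03) × 15.08 × 1.154^(2/3) × 0.007^(1/2) = 46.3 m³/s.

Q = 46.3 m³/s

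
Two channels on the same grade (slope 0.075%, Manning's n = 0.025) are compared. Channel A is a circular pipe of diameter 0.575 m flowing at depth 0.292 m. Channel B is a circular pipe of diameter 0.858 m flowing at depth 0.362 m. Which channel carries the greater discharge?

Channel A: For a circular section of diameter D = 0.575 m at depth y = 0.292 m, the central angle is θ = 2 arccos(1 − 2y/D) = 3.173 rad. Then A = (D²/8)(θ − sin θ) = 0.1324 m² and P = Dθ/2 = 0.9122 m. Hydraulic radius R = A/P = 0.1324/0.9122 = 0.1452 m. Q_A = (1/0.025)·0.1324·0.1452^(2/3)·√0.00075 = 0.04007 m³/s.
Channel B: For a circular section of diameter D = 0.858 m at depth y = 0.362 m, the central angle is θ = 2 arccos(1 − 2y/D) = 2.828 rad. Then A = (D²/8)(θ − sin θ) = 0.2318 m² and P = Dθ/2 = 1.213 m. Hydraulic radius R = A/P = 0.2318/1.213 = 0.1911 m. Q_B = (1/0.025)·0.2318·0.1911^(2/3)·√0.00075 = 0.08426 m³/s.
Q_A = 0.04007 m³/s vs Q_B = 0.08426 m³/s, so channel B carries more.

channel B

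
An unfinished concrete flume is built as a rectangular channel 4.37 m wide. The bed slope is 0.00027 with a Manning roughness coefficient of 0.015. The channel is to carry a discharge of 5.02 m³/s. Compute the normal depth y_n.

Manning's equation rearranged: A R^(2/3) = nQ / (1·√S) = 0.015 × 5.02 / (√0.00027) = 4.583.
At y = 1.43 m: A R^(2/3) = 5.67 — over.
At y = 0.974 m: A R^(2/3) = 3.271 — short.
At y = 1.23 m: A R^(2/3) = 4.582 — close enough.

y_n = 1.23 m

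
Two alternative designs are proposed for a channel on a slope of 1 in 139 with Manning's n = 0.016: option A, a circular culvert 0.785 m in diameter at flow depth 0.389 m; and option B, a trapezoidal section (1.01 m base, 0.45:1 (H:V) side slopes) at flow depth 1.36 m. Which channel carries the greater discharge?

Channel A: For a circular section of diameter D = 0.785 m at depth y = 0.389 m, the central angle is θ = 2 arccos(1 − 2y/D) = 3.124 rad. Then A = (D²/8)(θ − sin θ) = 0.2392 m² and P = Dθ/2 = 1.226 m. Hydraulic radius R = A/P = 0.2392/1.226 = 0.1951 m. Q_A = (1/0.016)·0.2392·0.1951^(2/3)·√0.007194 = 0.4267 m³/s.
Channel B: With bottom width b = 1.01 m and side slope z = 0.45: A = (b + zy)y = (1.01 + 0.45×1.36)×1.36 = 2.206 m²; P = b + 2y√(1+z²) = 1.01 + 2×1.36×1.097 = 3.993 m. Hydraulic radius R = A/P = 2.206/3.993 = 0.5525 m. Q_B = (1/0.016)·2.206·0.5525^(2/3)·√0.007194 = 7.874 m³/s.
Q_A = 0.4267 m³/s vs Q_B = 7.874 m³/s, so channel B carries more.

channel B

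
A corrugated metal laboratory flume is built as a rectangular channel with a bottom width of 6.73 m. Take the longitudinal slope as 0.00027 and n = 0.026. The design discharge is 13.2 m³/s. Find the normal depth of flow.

Manning's equation rearranged: A R^(2/3) = nQ / (1·√S) = 0.026 × 13.2 / (√0.00027) = 20.89.
Try y = 2.86 m: A R^(2/3) = 25.73 — high.
Try y = 2.46 m: A R^(2/3) = 20.93 — matches.

y_n = 2.46 m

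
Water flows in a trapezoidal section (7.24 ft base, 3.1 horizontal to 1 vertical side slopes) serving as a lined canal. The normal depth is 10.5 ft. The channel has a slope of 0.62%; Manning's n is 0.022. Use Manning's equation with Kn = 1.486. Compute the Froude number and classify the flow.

supercritical

With bottom width b = 7.24 ft and side slope z = 3.1: A = (b + zy)y = (7.24 + 3.1×10.5)×10.5 = 417.8 ft²; P = b + 2y√(1+z²) = 7.24 + 2×10.5×3.257 = 75.64 ft.
Hydraulic radius R = A/P = 417.8/75.64 = 5.523 ft.
V = (1.486/n) R^(2/3) √S = (1.486/0.022) × 5.523^(2/3) × √0.0062 = 16.62 ft/s. Hydraulic depth D_h = A/T = 417.8/72.34 = 5.775 ft.
Froude number Fr = V/√(g·D_h) = 16.62/√(32.2×5.775) = 1.22, which is greater than 1, so the flow is supercritical.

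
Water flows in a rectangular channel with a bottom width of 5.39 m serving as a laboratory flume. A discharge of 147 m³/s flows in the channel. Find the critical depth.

y_c = 4.23 m

For a rectangular channel, critical depth y_c = (q²/g)^(1/3) where q = Q/b = 147/5.39 = 27.27 m²/s.
So y_c = (27.27²/9.81)^(1/3) = 4.23 m.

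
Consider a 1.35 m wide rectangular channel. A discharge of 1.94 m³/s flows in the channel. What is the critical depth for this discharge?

y_c = 0.595 m

For a rectangular channel, critical depth y_c = (q²/g)^(1/3) where q = Q/b = 1.94/1.35 = 1.437 m²/s.
So y_c = (1.437²/9.81)^(1/3) = 0.595 m.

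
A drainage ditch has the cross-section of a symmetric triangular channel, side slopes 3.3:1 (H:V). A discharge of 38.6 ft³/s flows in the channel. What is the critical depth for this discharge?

At critical depth, Q² T / (g A³) = 1, i.e. A³/T = Q²/g = 38.6²/32.2 = 46.27.
Try y = 1.38 ft: A³/T = 27.25 — short.
Try y = 1.95 ft: A³/T = 153.5 — over.
Try y = 1.53 ft: A³/T = 45.65 — matches.

y_c = 1.53 ft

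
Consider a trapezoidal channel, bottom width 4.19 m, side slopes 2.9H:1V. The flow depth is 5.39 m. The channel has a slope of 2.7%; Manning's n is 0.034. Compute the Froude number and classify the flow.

With bottom width b = 4.19 m and side slope z = 2.9: A = (b + zy)y = (4.19 + 2.9×5.39)×5.39 = 106.8 m²; P = b + 2y√(1+z²) = 4.19 + 2×5.39×3.068 = 37.26 m.
Hydraulic radius R = A/P = 106.8/37.26 = 2.867 m.
V = (1/n) R^(2/3) √S = (1/0.034) × 2.867^(2/3) × √0.027 = 9.754 m/s. Hydraulic depth D_h = A/T = 106.8/35.45 = 3.014 m.
Froude number Fr = V/√(g·D_h) = 9.754/√(9.81×3.014) = 1.79, which is greater than 1, so the flow is supercritical.

supercritical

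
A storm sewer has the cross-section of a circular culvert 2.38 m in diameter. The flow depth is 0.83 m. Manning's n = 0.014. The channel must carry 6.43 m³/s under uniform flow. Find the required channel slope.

For a circular section of diameter D = 2.38 m at depth y = 0.83 m, the central angle is θ = 2 arccos(1 − 2y/D) = 2.527 rad. Then A = (D²/8)(θ − sin θ) = 1.381 m² and P = Dθ/2 = 3.007 m.
Hydraulic radius R = A/P = 1.381/3.007 = 0.4592 m.
From Manning's equation, S = [nQ / (1 A R^(2/3))]² = [0.014 × 6.43 / (1 × 1.381 × 0.4592^(2/3))]² = 0.012.

S = 0.012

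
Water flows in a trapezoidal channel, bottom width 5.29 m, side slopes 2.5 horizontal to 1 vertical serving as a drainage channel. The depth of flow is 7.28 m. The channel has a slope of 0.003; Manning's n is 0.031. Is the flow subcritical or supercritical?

With bottom width b = 5.29 m and side slope z = 2.5: A = (b + zy)y = (5.29 + 2.5×7.28)×7.28 = 171 m²; P = b + 2y√(1+z²) = 5.29 + 2×7.28×2.693 = 44.49 m.
Hydraulic radius R = A/P = 171/44.49 = 3.843 m.
V = (1/n) R^(2/3) √S = (1/0.031) × 3.843^(2/3) × √0.003 = 4.335 m/s. Hydraulic depth D_h = A/T = 171/41.69 = 4.102 m.
Froude number Fr = V/√(g·D_h) = 4.335/√(9.81×4.102) = 0.683, which is less than 1, so the flow is subcritical.

subcritical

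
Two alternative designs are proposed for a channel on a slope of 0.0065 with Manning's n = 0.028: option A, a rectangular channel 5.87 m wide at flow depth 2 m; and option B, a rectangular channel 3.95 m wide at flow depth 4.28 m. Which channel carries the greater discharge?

channel B

Channel A: Flow area A = b·y = 5.87 × 2 = 11.74 m². Wetted perimeter P = b + 2y = 5.87 + 2×2 = 9.87 m. Hydraulic radius R = A/P = 11.74/9.87 = 1.189 m. Q_A = (1/0.028)·11.74·1.189^(2/3)·√0.0065 = 37.95 m³/s.
Channel B: Flow area A = b·y = 3.95 × 4.28 = 16.91 m². Wetted perimeter P = b + 2y = 3.95 + 2×4.28 = 12.51 m. Hydraulic radius R = A/P = 16.91/12.51 = 1.351 m. Q_B = (1/0.028)·16.91·1.351^(2/3)·√0.0065 = 59.5 m³/s.
Q_A = 37.95 m³/s vs Q_B = 59.5 m³/s, so channel B carries more.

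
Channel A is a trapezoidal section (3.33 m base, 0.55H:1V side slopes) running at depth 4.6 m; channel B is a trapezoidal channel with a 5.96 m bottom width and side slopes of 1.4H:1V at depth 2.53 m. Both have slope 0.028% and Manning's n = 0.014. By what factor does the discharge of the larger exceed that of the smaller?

Channel A: With bottom width b = 3.33 m and side slope z = 0.55: A = (b + zy)y = (3.33 + 0.55×4.6)×4.6 = 26.96 m²; P = b + 2y√(1+z²) = 3.33 + 2×4.6×1.141 = 13.83 m. Hydraulic radius R = A/P = 26.96/13.83 = 1.949 m. Q_A = (1/0.014)·26.96·1.949^(2/3)·√0.00028 = 50.27 m³/s.
Channel B: With bottom width b = 5.96 m and side slope z = 1.4: A = (b + zy)y = (5.96 + 1.4×2.53)×2.53 = 24.04 m²; P = b + 2y√(1+z²) = 5.96 + 2×2.53×1.72 = 14.67 m. Hydraulic radius R = A/P = 24.04/14.67 = 1.639 m. Q_B = (1/0.014)·24.04·1.639^(2/3)·√0.00028 = 39.95 m³/s.
The larger discharge is 50.27 m³/s and the smaller is 39.95 m³/s; the ratio is 1.26.

1.26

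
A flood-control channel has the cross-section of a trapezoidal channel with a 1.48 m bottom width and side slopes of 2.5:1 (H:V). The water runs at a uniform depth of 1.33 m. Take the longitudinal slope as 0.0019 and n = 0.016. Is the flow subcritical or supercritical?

subcritical

With bottom width b = 1.48 m and side slope z = 2.5: A = (b + zy)y = (1.48 + 2.5×1.33)×1.33 = 6.391 m²; P = b + 2y√(1+z²) = 1.48 + 2×1.33×2.693 = 8.642 m.
Hydraulic radius R = A/P = 6.391/8.642 = 0.7395 m.
V = (1/n) R^(2/3) √S = (1/0.016) × 0.7395^(2/3) × √0.0019 = 2.228 m/s. Hydraulic depth D_h = A/T = 6.391/8.13 = 0.7861 m.
Froude number Fr = V/√(g·D_h) = 2.228/√(9.81×0.7861) = 0.802, which is less than 1, so the flow is subcritical.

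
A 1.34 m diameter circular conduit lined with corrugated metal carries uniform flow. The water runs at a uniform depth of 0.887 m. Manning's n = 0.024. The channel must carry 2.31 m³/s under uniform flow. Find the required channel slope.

For a circular section of diameter D = 1.34 m at depth y = 0.887 m, the central angle is θ = 2 arccos(1 − 2y/D) = 3.801 rad. Then A = (D²/8)(θ − sin θ) = 0.9907 m² and P = Dθ/2 = 2.547 m.
Hydraulic radius R = A/P = 0.9907/2.547 = 0.389 m.
From Manning's equation, S = [nQ / (1 A R^(2/3))]² = [0.024 × 2.31 / (1 × 0.9907 × 0.389^(2/3))]² = 0.011.

S = 0.011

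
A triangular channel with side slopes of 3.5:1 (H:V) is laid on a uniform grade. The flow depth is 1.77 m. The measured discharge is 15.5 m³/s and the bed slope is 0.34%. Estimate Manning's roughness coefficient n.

For a triangular section with side slope z = 3.5: A = zy² = 3.5×1.77² = 10.97 m²; P = 2y√(1+z²) = 2×1.77×3.64 = 12.89 m.
Hydraulic radius R = A/P = 10.97/12.89 = 0.8509 m.
Rearranging Manning's equation: n = (1/Q) A R^(2/3) S^(1/2) = (1/15.5) × 10.97 × 0.8509^(2/3) × √0.0034 = 0.037.

n = 0.037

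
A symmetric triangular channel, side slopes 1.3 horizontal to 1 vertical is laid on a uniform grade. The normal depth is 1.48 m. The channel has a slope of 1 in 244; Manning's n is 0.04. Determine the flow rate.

For a triangular section with side slope z = 1.3: A = zy² = 1.3×1.48² = 2.848 m²; P = 2y√(1+z²) = 2×1.48×1.64 = 4.855 m.
Hydraulic radius R = A/P = 2.848/4.855 = 0.5865 m.
Manning's equation: Q = (1/n) A R^(2/3) S^(1/2) = (1/0.04) × 2.848 × 0.5865^(2/3) × 0.004098^(1/2) = 3.19 m³/s.

Q = 3.19 m³/s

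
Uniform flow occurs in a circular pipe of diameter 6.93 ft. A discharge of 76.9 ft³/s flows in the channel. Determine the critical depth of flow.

At critical depth, Q² T / (g A³) = 1, i.e. A³/T = Q²/g = 76.9²/32.2 = 183.7.
At y = 2.63 ft: A³/T = 336.5 — high.
At y = 1.86 ft: A³/T = 88.09 — low.
At y = 2.25 ft: A³/T = 184.3 — close enough.

y_c = 2.25 ft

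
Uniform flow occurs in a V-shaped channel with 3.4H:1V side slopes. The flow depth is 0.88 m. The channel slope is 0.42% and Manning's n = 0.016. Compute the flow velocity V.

For a triangular section with side slope z = 3.4: A = zy² = 3.4×0.88² = 2.633 m²; P = 2y√(1+z²) = 2×0.88×3.544 = 6.237 m.
Hydraulic radius R = A/P = 2.633/6.237 = 0.4221 m.
From Manning's equation, V = (1/n) R^(2/3) S^(1/2) = (1/0.016) × 0.4221^(2/3) × 0.0042^(1/2) = 2.28 m/s.

V = 2.28 m/s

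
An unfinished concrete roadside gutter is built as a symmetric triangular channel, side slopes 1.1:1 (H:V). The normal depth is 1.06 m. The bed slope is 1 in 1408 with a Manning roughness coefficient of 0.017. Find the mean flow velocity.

V = 0.84 m/s

For a triangular section with side slope z = 1.1: A = zy² = 1.1×1.06² = 1.236 m²; P = 2y√(1+z²) = 2×1.06×1.487 = 3.152 m.
Hydraulic radius R = A/P = 1.236/3.152 = 0.3922 m.
From Manning's equation, V = (1/n) R^(2/3) S^(1/2) = (1/0.017) × 0.3922^(2/3) × 0.0007102^(1/2) = 0.84 m/s.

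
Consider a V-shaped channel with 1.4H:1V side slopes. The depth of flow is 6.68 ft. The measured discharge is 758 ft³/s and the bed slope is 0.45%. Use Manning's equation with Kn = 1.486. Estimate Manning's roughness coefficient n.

n = 0.016

For a triangular section with side slope z = 1.4: A = zy² = 1.4×6.68² = 62.47 ft²; P = 2y√(1+z²) = 2×6.68×1.72 = 22.99 ft.
Hydraulic radius R = A/P = 62.47/22.99 = 2.718 ft.
Rearranging Manning's equation: n = (1.486/Q) A R^(2/3) S^(1/2) = (1.486/758) × 62.47 × 2.718^(2/3) × √0.0045 = 0.016.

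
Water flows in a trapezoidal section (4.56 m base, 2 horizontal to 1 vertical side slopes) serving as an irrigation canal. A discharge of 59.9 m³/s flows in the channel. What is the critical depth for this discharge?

At critical depth, Q² T / (g A³) = 1, i.e. A³/T = Q²/g = 59.9²/9.81 = 365.8.
Trying y = 2.37 m: A³/T = 762.7 — over.
Trying y = 1.95 m: A³/T = 363.2 — close enough.

y_c = 1.95 m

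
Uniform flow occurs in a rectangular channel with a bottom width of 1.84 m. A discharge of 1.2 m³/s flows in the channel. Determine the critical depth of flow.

For a rectangular channel, critical depth y_c = (q²/g)^(1/3) where q = Q/b = 1.2/1.84 = 0.6522 m²/s.
So y_c = (0.6522²/9.81)^(1/3) = 0.351 m.

y_c = 0.351 m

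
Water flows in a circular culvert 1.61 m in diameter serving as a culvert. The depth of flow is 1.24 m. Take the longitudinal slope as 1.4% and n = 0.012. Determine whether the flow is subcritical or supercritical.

supercritical

For a circular section of diameter D = 1.61 m at depth y = 1.24 m, the central angle is θ = 2 arccos(1 − 2y/D) = 4.283 rad. Then A = (D²/8)(θ − sin θ) = 1.683 m² and P = Dθ/2 = 3.448 m.
Hydraulic radius R = A/P = 1.683/3.448 = 0.488 m.
V = (1/n) R^(2/3) √S = (1/0.012) × 0.488^(2/3) × √0.014 = 6.111 m/s. Hydraulic depth D_h = A/T = 1.683/1.355 = 1.242 m.
Froude number Fr = V/√(g·D_h) = 6.111/√(9.81×1.242) = 1.75, which is greater than 1, so the flow is supercritical.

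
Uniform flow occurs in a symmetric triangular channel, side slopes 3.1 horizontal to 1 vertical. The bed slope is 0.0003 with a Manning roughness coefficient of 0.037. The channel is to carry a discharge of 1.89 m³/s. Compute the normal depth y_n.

y_n = 1.33 m

Manning's equation rearranged: A R^(2/3) = nQ / (1·√S) = 0.037 × 1.89 / (√0.0003) = 4.037.
Trying y = 1.03 m: A R^(2/3) = 2.044 — too small.
Trying y = 1.33 m: A R^(2/3) = 4.042 — ≈ 4.037.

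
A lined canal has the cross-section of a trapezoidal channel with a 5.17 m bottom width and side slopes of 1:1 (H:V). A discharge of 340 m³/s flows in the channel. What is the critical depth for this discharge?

At critical depth, Q² T / (g A³) = 1, i.e. A³/T = Q²/g = 340²/9.81 = 11780.
Try y = 4.71 m: A³/T = 6907 — too small.
Try y = 5.42 m: A³/T = 11810 — matches.

y_c = 5.42 m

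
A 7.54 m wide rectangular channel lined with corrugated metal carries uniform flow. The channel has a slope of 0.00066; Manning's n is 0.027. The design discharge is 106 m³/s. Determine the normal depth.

y_n = 7.91 m

Manning's equation rearranged: A R^(2/3) = nQ / (1·√S) = 0.027 × 106 / (√0.00066) = 111.4.
At y = 5.95 m: A R^(2/3) = 78.35 — low.
At y = 7.91 m: A R^(2/3) = 111.4 — ≈ 111.4.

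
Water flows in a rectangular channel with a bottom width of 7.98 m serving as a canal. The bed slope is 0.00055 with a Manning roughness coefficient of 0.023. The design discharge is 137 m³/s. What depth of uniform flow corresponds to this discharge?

Manning's equation rearranged: A R^(2/3) = nQ / (1·√S) = 0.023 × 137 / (√0.00055) = 134.4.
At y = 6.95 m: A R^(2/3) = 103.1 — too small.
At y = 8.62 m: A R^(2/3) = 134.3 — ≈ 134.4.

y_n = 8.62 m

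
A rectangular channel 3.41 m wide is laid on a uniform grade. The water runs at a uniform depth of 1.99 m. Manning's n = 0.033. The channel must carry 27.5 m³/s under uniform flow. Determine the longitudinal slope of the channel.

S = 0.02

Flow area A = b·y = 3.41 × 1.99 = 6.786 m². Wetted perimeter P = b + 2y = 3.41 + 2×1.99 = 7.39 m.
Hydraulic radius R = A/P = 6.786/7.39 = 0.9183 m.
From Manning's equation, S = [nQ / (1 A R^(2/3))]² = [0.033 × 27.5 / (1 × 6.786 × 0.9183^(2/3))]² = 0.02.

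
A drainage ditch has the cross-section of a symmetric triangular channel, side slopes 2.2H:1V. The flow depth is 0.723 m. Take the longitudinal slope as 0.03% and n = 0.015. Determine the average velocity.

For a triangular section with side slope z = 2.2: A = zy² = 2.2×0.723² = 1.15 m²; P = 2y√(1+z²) = 2×0.723×2.417 = 3.494 m.
Hydraulic radius R = A/P = 1.15/3.494 = 0.3291 m.
From Manning's equation, V = (1/n) R^(2/3) S^(1/2) = (1/0.015) × 0.3291^(2/3) × 0.0003^(1/2) = 0.55 m/s.

V = 0.55 m/s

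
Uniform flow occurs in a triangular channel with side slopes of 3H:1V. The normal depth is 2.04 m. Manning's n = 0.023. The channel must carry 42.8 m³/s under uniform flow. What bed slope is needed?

For a triangular section with side slope z = 3: A = zy² = 3×2.04² = 12.48 m²; P = 2y√(1+z²) = 2×2.04×3.162 = 12.9 m.
Hydraulic radius R = A/P = 12.48/12.9 = 0.9677 m.
From Manning's equation, S = [nQ / (1 A R^(2/3))]² = [0.023 × 42.8 / (1 × 12.48 × 0.9677^(2/3))]² = 0.0065.

S = 0.0065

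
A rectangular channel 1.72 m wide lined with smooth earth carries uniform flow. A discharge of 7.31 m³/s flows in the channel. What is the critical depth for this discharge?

For a rectangular channel, critical depth y_c = (q²/g)^(1/3) where q = Q/b = 7.31/1.72 = 4.25 m²/s.
So y_c = (4.25²/9.81)^(1/3) = 1.23 m.

y_c = 1.23 m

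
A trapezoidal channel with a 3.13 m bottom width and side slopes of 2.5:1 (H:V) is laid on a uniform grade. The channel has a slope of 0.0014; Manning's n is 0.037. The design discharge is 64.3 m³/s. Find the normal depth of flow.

Manning's equation rearranged: A R^(2/3) = nQ / (1·√S) = 0.037 × 64.3 / (√0.0014) = 63.58.
At y = 3.07 m: A R^(2/3) = 47.01 — low.
At y = 4.39 m: A R^(2/3) = 108.3 — high.
At y = 3.5 m: A R^(2/3) = 63.6 — ≈ 63.58.

y_n = 3.5 m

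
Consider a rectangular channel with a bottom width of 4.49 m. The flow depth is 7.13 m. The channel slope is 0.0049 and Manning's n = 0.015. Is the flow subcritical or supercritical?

subcritical

Flow area A = b·y = 4.49 × 7.13 = 32.01 m². Wetted perimeter P = b + 2y = 4.49 + 2×7.13 = 18.75 m.
Hydraulic radius R = A/P = 32.01/18.75 = 1.707 m.
V = (1/n) R^(2/3) √S = (1/0.015) × 1.707^(2/3) × √0.0049 = 6.666 m/s. Hydraulic depth D_h = A/T = 32.01/4.49 = 7.13 m.
Froude number Fr = V/√(g·D_h) = 6.666/√(9.81×7.13) = 0.797, which is less than 1, so the flow is subcritical.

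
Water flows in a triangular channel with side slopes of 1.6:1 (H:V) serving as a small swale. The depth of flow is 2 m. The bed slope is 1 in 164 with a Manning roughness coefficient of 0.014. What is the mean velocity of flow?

V = 5 m/s

For a triangular section with side slope z = 1.6: A = zy² = 1.6×2² = 6.4 m²; P = 2y√(1+z²) = 2×2×1.887 = 7.547 m.
Hydraulic radius R = A/P = 6.4/7.547 = 0.848 m.
From Manning's equation, V = (1/n) R^(2/3) S^(1/2) = (1/0.014) × 0.848^(2/3) × 0.006098^(1/2) = 5 m/s.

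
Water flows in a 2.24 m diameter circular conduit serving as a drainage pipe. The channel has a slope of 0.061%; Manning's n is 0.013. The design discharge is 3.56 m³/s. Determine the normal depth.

Manning's equation rearranged: A R^(2/3) = nQ / (1·√S) = 0.013 × 3.56 / (√0.00061) = 1.874.
Try y = 1.5 m: A R^(2/3) = 2.112 — too large.
Try y = 1.38 m: A R^(2/3) = 1.872 — close enough.

y_n = 1.38 m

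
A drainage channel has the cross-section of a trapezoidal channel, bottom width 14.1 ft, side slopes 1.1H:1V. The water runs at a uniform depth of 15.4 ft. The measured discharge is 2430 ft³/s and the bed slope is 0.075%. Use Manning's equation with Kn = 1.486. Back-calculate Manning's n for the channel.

n = 0.032

With bottom width b = 14.1 ft and side slope z = 1.1: A = (b + zy)y = (14.1 + 1.1×15.4)×15.4 = 478 ft²; P = b + 2y√(1+z²) = 14.1 + 2×15.4×1.487 = 59.89 ft.
Hydraulic radius R = A/P = 478/59.89 = 7.982 ft.
Rearranging Manning's equation: n = (1.486/Q) A R^(2/3) S^(1/2) = (1.486/2430) × 478 × 7.982^(2/3) × √0.00075 = 0.032.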